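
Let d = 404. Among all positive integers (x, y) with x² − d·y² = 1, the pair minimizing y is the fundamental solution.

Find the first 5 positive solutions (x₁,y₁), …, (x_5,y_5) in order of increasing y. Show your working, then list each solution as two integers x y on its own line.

201 10
80801 4020
32481801 1616030
13057603201 649640040
5249124005001 261153680050

√404 → a₀=20, period (10,40); ℓ=2 even so k=1
a_0=20:  p_0=20·1+0=20,  q_0=20·0+1=1
a_1=10:  p_1=10·20+1=201,  q_1=10·1+0=10
fundamental: x₁=201, y₁=10  (since 40401 − 404·100 = 1)
n=2: (201,10)∘(201,10) = (201·201+404·10·10, 201·10+10·201) = (80801,4020)
n=3: (80801,4020)∘(201,10) = (201·80801+404·10·4020, 201·4020+10·80801) = (32481801,1616030)
n=4: (32481801,1616030)∘(201,10) = (201·32481801+404·10·1616030, 201·1616030+10·32481801) = (13057603201,649640040)
n=5: (13057603201,649640040)∘(201,10) = (201·13057603201+404·10·649640040, 201·649640040+10·13057603201) = (5249124005001,261153680050)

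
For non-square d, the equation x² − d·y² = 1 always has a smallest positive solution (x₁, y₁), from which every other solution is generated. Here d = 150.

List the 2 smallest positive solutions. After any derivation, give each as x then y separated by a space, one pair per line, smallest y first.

[12; 4,24] for √150; ℓ=2 ⇒ convergent index 1
k=0  a_k=12  p_k/q_k = 12/1
k=1  a_k=4  p_k/q_k = 49/4
(x₁, y₁) = (49, 4);  49² − 150·4² = 1 ✓
(49+4√150)^2 = 4801 + 392√150

49 4
4801 392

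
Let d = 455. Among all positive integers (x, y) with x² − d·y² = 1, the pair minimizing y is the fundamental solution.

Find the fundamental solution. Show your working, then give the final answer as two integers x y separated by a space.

√455 → a₀=21, period (3,42); ℓ=2 even so k=1
step 0: (21, 1)  from 21·(1,0) + (0,1)
step 1: (64, 3)  from 3·(21,1) + (1,0)
(x₁, y₁) = (64, 3);  64² − 455·3² = 1 ✓

64 3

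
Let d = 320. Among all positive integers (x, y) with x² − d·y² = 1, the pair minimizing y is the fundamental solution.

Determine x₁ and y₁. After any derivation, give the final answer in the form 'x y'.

[17; 1,7,1,34] for √320; ℓ=4 ⇒ convergent index 3
k=0  a_k=17  p_k/q_k = 17/1
…
k=2  a_k=7  p_k/q_k = 143/8
k=3  a_k=1  p_k/q_k = 161/9
(x₁, y₁) = (161, 9);  161² − 320·9² = 1 ✓

161 9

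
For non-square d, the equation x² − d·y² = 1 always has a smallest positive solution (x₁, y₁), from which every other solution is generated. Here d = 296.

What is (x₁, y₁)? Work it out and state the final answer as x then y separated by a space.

3699 215

d=296: √d = [17; 4,1,7,1,4,34] (ℓ=6, even), read p_5/q_5
step 0: (17, 1)  from 17·(1,0) + (0,1)
…
step 2: (86, 5)  from 1·(69,4) + (17,1)
step 3: (671, 39)  from 7·(86,5) + (69,4)
step 4: (757, 44)  from 1·(671,39) + (86,5)
step 5: (3699, 215)  from 4·(757,44) + (671,39)
fundamental: x₁=3699, y₁=215  (since 13682601 − 296·46225 = 1)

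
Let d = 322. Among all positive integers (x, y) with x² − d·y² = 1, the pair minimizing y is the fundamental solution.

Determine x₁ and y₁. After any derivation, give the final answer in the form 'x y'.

d=322: √d = [17; 1,16,1,34] (ℓ=4, even), read p_3/q_3
a_0=17:  p_0=17·1+0=17,  q_0=17·0+1=1
a_1=1:  p_1=1·17+1=18,  q_1=1·1+0=1
a_2=16:  p_2=16·18+17=305,  q_2=16·1+1=17
a_3=1:  p_3=1·305+18=323,  q_3=1·17+1=18
→ (323, 18).  Check: 323²=104329, 322·18²=104328, difference 1.

323 18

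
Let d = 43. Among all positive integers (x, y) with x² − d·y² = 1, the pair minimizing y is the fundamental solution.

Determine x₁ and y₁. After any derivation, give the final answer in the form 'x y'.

3482 531

d=43: √d = [6; 1,1,3,1,5,1,3,1,1,12] (ℓ=10, even), read p_9/q_9
a_0=6:  p_0=6·1+0=6,  q_0=6·0+1=1
…
a_3=3:  p_3=3·13+7=46,  q_3=3·2+1=7
…
a_8=1:  p_8=1·1541+400=1941,  q_8=1·235+61=296
a_9=1:  p_9=1·1941+1541=3482,  q_9=1·296+235=531
fundamental: x₁=3482, y₁=531  (since 12124324 − 43·281961 = 1)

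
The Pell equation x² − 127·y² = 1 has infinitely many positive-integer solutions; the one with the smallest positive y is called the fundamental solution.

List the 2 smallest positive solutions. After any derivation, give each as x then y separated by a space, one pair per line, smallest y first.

4730624 419775
44757606858751 3971595379200

d=127: √d = [11; 3,1,2,2,7,11,7,2,2,1,3,22] (ℓ=12, even), read p_11/q_11
step 0: (11, 1)  from 11·(1,0) + (0,1)
step 1: (34, 3)  from 3·(11,1) + (1,0)
…
step 3: (124, 11)  from 2·(45,4) + (34,3)
…
step 5: (2175, 193)  from 7·(293,26) + (124,11)
…
step 9: (906941, 80478)  from 2·(367620,32621) + (171701,15236)
step 10: (1274561, 113099)  from 1·(906941,80478) + (367620,32621)
step 11: (4730624, 419775)  from 3·(1274561,113099) + (906941,80478)
fundamental: x₁=4730624, y₁=419775  (since 22378803429376 − 127·176211050625 = 1)
k=2:  x_2 = 4730624·4730624+127·419775·419775 = 44757606858751,  y_2 = 4730624·419775+419775·4730624 = 3971595379200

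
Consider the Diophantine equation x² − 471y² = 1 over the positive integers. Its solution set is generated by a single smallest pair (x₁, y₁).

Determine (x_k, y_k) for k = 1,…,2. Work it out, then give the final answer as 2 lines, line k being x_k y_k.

7838695 361188
122890278606049 5662485139320

[21; 1,2,2,1,3,…,2,1,42] for √471; ℓ=14 ⇒ convergent index 13
k=0  a_k=21  p_k/q_k = 21/1
k=1  a_k=1  p_k/q_k = 22/1
k=2  a_k=2  p_k/q_k = 65/3
k=3  a_k=2  p_k/q_k = 152/7
…
k=5  a_k=3  p_k/q_k = 803/37
…
k=8  a_k=4  p_k/q_k = 198665/9154
…
k=10  a_k=1  p_k/q_k = 843469/38865
…
k=12  a_k=2  p_k/q_k = 5506953/253747
k=13  a_k=1  p_k/q_k = 7838695/361188
(x₁, y₁) = (7838695, 361188);  7838695² − 471·361188² = 1 ✓
n=2: (7838695,361188)∘(7838695,361188) = (7838695·7838695+471·361188·361188, 7838695·361188+361188·7838695) = (122890278606049,5662485139320)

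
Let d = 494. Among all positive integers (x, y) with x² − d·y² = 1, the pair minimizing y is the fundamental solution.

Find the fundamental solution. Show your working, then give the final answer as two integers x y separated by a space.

73035 3286

[22; 4,2,2,1,2,1,2,2,4,44] for √494; ℓ=10 ⇒ convergent index 9
step 0: (22, 1)  from 22·(1,0) + (0,1)
step 1: (89, 4)  from 4·(22,1) + (1,0)
…
step 8: (16514, 743)  from 2·(6979,314) + (2556,115)
step 9: (73035, 3286)  from 4·(16514,743) + (6979,314)
→ (73035, 3286).  Check: 73035²=5334111225, 494·3286²=5334111224, difference 1.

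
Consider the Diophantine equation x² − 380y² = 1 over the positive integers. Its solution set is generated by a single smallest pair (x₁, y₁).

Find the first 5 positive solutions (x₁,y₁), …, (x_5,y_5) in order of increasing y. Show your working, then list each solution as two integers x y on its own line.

39 2
3041 156
237159 12166
18495361 948792
1442400999 73993610

[19; 2,38] for √380; ℓ=2 ⇒ convergent index 1
step 0: (19, 1)  from 19·(1,0) + (0,1)
step 1: (39, 2)  from 2·(19,1) + (1,0)
fundamental: x₁=39, y₁=2  (since 1521 − 380·4 = 1)
n=2: (39,2)∘(39,2) = (39·39+380·2·2, 39·2+2·39) = (3041,156)
n=3: (3041,156)∘(39,2) = (39·3041+380·2·156, 39·156+2·3041) = (237159,12166)
n=4: (237159,12166)∘(39,2) = (39·237159+380·2·12166, 39·12166+2·237159) = (18495361,948792)
n=5: (18495361,948792)∘(39,2) = (39·18495361+380·2·948792, 39·948792+2·18495361) = (1442400999,73993610)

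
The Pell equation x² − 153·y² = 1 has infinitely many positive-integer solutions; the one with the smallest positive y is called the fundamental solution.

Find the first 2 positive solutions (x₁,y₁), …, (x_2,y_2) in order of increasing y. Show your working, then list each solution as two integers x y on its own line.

2177 176
9478657 766304

√153 = [12; 2,1,2,2,2,1,2,24, …], period ℓ=8 (even) → k=7
k=0  a_k=12  p_k/q_k = 12/1
k=1  a_k=2  p_k/q_k = 25/2
…
k=3  a_k=2  p_k/q_k = 99/8
k=4  a_k=2  p_k/q_k = 235/19
…
k=6  a_k=1  p_k/q_k = 804/65
k=7  a_k=2  p_k/q_k = 2177/176
(x₁, y₁) = (2177, 176);  2177² − 153·176² = 1 ✓
k=2:  x_2 = 2177·2177+153·176·176 = 9478657,  y_2 = 2177·176+176·2177 = 766304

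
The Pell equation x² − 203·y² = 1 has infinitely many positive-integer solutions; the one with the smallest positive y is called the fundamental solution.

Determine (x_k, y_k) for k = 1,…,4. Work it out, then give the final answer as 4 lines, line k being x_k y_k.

[14; 4,28] for √203; ℓ=2 ⇒ convergent index 1
k=0  a_k=14  p_k/q_k = 14/1
k=1  a_k=4  p_k/q_k = 57/4
fundamental: x₁=57, y₁=4  (since 3249 − 203·16 = 1)
(57+4√203)^2 = 6497 + 456√203
(57+4√203)^3 = 740601 + 51980√203
(57+4√203)^4 = 84422017 + 5925264√203

57 4
6497 456
740601 51980
84422017 5925264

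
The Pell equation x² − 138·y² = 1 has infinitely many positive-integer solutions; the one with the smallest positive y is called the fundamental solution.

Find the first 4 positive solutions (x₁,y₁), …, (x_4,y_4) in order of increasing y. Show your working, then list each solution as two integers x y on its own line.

[11; 1,2,1,22] for √138; ℓ=4 ⇒ convergent index 3
i=0: a=11 ⇒ p=11, q=1
i=1: a=1 ⇒ p=12, q=1
i=2: a=2 ⇒ p=35, q=3
i=3: a=1 ⇒ p=47, q=4
fundamental: x₁=47, y₁=4  (since 2209 − 138·16 = 1)
(x_2, y_2) = (47·47 + 138·4·4, 47·4 + 4·47) = (4417, 376)
(x_3, y_3) = (47·4417 + 138·4·376, 47·376 + 4·4417) = (415151, 35340)
(x_4, y_4) = (47·415151 + 138·4·35340, 47·35340 + 4·415151) = (39019777, 3321584)

47 4
4417 376
415151 35340
39019777 3321584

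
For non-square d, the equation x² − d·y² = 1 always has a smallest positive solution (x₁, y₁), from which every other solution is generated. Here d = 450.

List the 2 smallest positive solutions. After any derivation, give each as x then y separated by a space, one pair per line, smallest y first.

19601 924
768398401 36222648

√450 → a₀=21, period (4,1,2,4,2,1,4,42); ℓ=8 even so k=7
step 0: (21, 1)  from 21·(1,0) + (0,1)
…
step 3: (297, 14)  from 2·(106,5) + (85,4)
…
step 6: (4179, 197)  from 1·(2885,136) + (1294,61)
step 7: (19601, 924)  from 4·(4179,197) + (2885,136)
(x₁, y₁) = (19601, 924);  19601² − 450·924² = 1 ✓
n=2: (19601,924)∘(19601,924) = (19601·19601+450·924·924, 19601·924+924·19601) = (768398401,36222648)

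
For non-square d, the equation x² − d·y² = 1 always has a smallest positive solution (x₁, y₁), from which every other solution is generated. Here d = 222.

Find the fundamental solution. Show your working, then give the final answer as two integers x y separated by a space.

149 10

[14; 1,8,1,28] for √222; ℓ=4 ⇒ convergent index 3
a_0=14:  p_0=14·1+0=14,  q_0=14·0+1=1
…
a_2=8:  p_2=8·15+14=134,  q_2=8·1+1=9
a_3=1:  p_3=1·134+15=149,  q_3=1·9+1=10
fundamental: x₁=149, y₁=10  (since 22201 − 222·100 = 1)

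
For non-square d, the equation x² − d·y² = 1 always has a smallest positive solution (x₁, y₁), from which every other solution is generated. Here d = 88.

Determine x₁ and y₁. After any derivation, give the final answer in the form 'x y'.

d=88: √d = [9; 2,1,1,1,2,18] (ℓ=6, even), read p_5/q_5
step 0: (9, 1)  from 9·(1,0) + (0,1)
step 1: (19, 2)  from 2·(9,1) + (1,0)
…
step 4: (75, 8)  from 1·(47,5) + (28,3)
step 5: (197, 21)  from 2·(75,8) + (47,5)
(x₁, y₁) = (197, 21);  197² − 88·21² = 1 ✓

197 21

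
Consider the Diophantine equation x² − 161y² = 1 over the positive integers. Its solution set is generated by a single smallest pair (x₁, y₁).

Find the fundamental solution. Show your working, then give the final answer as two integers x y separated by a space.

d=161: √d = [12; 1,2,4,1,2,1,4,2,1,24] (ℓ=10, even), read p_9/q_9
step 0: (12, 1)  from 12·(1,0) + (0,1)
…
step 2: (38, 3)  from 2·(13,1) + (12,1)
step 3: (165, 13)  from 4·(38,3) + (13,1)
…
step 7: (3667, 289)  from 4·(774,61) + (571,45)
step 8: (8108, 639)  from 2·(3667,289) + (774,61)
step 9: (11775, 928)  from 1·(8108,639) + (3667,289)
(x₁, y₁) = (11775, 928);  11775² − 161·928² = 1 ✓

11775 928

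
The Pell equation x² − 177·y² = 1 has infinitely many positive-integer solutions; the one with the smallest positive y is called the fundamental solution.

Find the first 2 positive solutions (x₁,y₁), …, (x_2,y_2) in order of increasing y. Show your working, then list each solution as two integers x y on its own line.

62423 4692
7793261857 585777432

√177 → a₀=13, period (3,3,2,8,2,3,3,26); ℓ=8 even so k=7
i=0: a=13 ⇒ p=13, q=1
i=1: a=3 ⇒ p=40, q=3
i=2: a=3 ⇒ p=133, q=10
i=3: a=2 ⇒ p=306, q=23
i=4: a=8 ⇒ p=2581, q=194
i=5: a=2 ⇒ p=5468, q=411
i=6: a=3 ⇒ p=18985, q=1427
i=7: a=3 ⇒ p=62423, q=4692
(x₁, y₁) = (62423, 4692);  62423² − 177·4692² = 1 ✓
k=2:  x_2 = 62423·62423+177·4692·4692 = 7793261857,  y_2 = 62423·4692+4692·62423 = 585777432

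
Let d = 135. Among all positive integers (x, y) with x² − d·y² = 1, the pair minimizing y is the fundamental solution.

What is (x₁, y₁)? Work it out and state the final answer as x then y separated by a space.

d=135: √d = [11; 1,1,1,1,1,1,1,22] (ℓ=8, even), read p_7/q_7
a_0=11:  p_0=11·1+0=11,  q_0=11·0+1=1
…
a_4=1:  p_4=1·35+23=58,  q_4=1·3+2=5
…
a_6=1:  p_6=1·93+58=151,  q_6=1·8+5=13
a_7=1:  p_7=1·151+93=244,  q_7=1·13+8=21
→ (244, 21).  Check: 244²=59536, 135·21²=59535, difference 1.

244 21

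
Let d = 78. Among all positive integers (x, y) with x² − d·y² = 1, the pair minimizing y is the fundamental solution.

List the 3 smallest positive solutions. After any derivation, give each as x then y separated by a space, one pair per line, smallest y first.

√78 → a₀=8, period (1,4,1,16); ℓ=4 even so k=3
a_0=8:  p_0=8·1+0=8,  q_0=8·0+1=1
a_1=1:  p_1=1·8+1=9,  q_1=1·1+0=1
a_2=4:  p_2=4·9+8=44,  q_2=4·1+1=5
a_3=1:  p_3=1·44+9=53,  q_3=1·5+1=6
→ (53, 6).  Check: 53²=2809, 78·6²=2808, difference 1.
n=2: (53,6)∘(53,6) = (53·53+78·6·6, 53·6+6·53) = (5617,636)
n=3: (5617,636)∘(53,6) = (53·5617+78·6·636, 53·636+6·5617) = (595349,67410)

53 6
5617 636
595349 67410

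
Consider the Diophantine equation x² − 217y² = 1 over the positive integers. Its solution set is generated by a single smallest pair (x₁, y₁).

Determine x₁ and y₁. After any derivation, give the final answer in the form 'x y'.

3844063 260952

[14; 1,2,1,2,1,…,2,1,28] for √217; ℓ=16 ⇒ convergent index 15
a_0=14:  p_0=14·1+0=14,  q_0=14·0+1=1
a_1=1:  p_1=1·14+1=15,  q_1=1·1+0=1
a_2=2:  p_2=2·15+14=44,  q_2=2·1+1=3
…
a_5=1:  p_5=1·162+59=221,  q_5=1·11+4=15
a_6=1:  p_6=1·221+162=383,  q_6=1·15+11=26
a_7=9:  p_7=9·383+221=3668,  q_7=9·26+15=249
a_8=4:  p_8=4·3668+383=15055,  q_8=4·249+26=1022
a_9=9:  p_9=9·15055+3668=139163,  q_9=9·1022+249=9447
a_10=1:  p_10=1·139163+15055=154218,  q_10=1·9447+1022=10469
a_11=1:  p_11=1·154218+139163=293381,  q_11=1·10469+9447=19916
…
a_13=1:  p_13=1·740980+293381=1034361,  q_13=1·50301+19916=70217
a_14=2:  p_14=2·1034361+740980=2809702,  q_14=2·70217+50301=190735
a_15=1:  p_15=1·2809702+1034361=3844063,  q_15=1·190735+70217=260952
→ (3844063, 260952).  Check: 3844063²=14776820347969, 217·260952²=14776820347968, difference 1.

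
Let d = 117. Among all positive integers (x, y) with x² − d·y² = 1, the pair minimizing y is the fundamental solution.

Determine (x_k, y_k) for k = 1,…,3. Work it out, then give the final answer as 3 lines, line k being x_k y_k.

649 60
842401 77880
1093435849 101088180

d=117: √d = [10; 1,4,2,4,1,20] (ℓ=6, even), read p_5/q_5
i=0: a=10 ⇒ p=10, q=1
i=1: a=1 ⇒ p=11, q=1
i=2: a=4 ⇒ p=54, q=5
i=3: a=2 ⇒ p=119, q=11
i=4: a=4 ⇒ p=530, q=49
i=5: a=1 ⇒ p=649, q=60
→ (649, 60).  Check: 649²=421201, 117·60²=421200, difference 1.
(x_2, y_2) = (649·649 + 117·60·60, 649·60 + 60·649) = (842401, 77880)
(x_3, y_3) = (649·842401 + 117·60·77880, 649·77880 + 60·842401) = (1093435849, 101088180)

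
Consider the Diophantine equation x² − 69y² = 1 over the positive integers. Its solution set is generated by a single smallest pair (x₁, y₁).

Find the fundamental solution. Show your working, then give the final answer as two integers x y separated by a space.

d=69: √d = [8; 3,3,1,4,1,3,3,16] (ℓ=8, even), read p_7/q_7
step 0: (8, 1)  from 8·(1,0) + (0,1)
…
step 2: (83, 10)  from 3·(25,3) + (8,1)
…
step 4: (515, 62)  from 4·(108,13) + (83,10)
…
step 6: (2384, 287)  from 3·(623,75) + (515,62)
step 7: (7775, 936)  from 3·(2384,287) + (623,75)
fundamental: x₁=7775, y₁=936  (since 60450625 − 69·876096 = 1)

7775 936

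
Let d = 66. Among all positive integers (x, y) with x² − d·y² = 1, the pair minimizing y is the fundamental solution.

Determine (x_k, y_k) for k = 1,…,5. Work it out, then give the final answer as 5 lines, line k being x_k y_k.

65 8
8449 1040
1098305 135192
142771201 17573920
18559157825 2284474408

d=66: √d = [8; 8,16] (ℓ=2, even), read p_1/q_1
step 0: (8, 1)  from 8·(1,0) + (0,1)
step 1: (65, 8)  from 8·(8,1) + (1,0)
(x₁, y₁) = (65, 8);  65² − 66·8² = 1 ✓
(x_2, y_2) = (65·65 + 66·8·8, 65·8 + 8·65) = (8449, 1040)
(x_3, y_3) = (65·8449 + 66·8·1040, 65·1040 + 8·8449) = (1098305, 135192)
(x_4, y_4) = (65·1098305 + 66·8·135192, 65·135192 + 8·1098305) = (142771201, 17573920)
(x_5, y_5) = (65·142771201 + 66·8·17573920, 65·17573920 + 8·142771201) = (18559157825, 2284474408)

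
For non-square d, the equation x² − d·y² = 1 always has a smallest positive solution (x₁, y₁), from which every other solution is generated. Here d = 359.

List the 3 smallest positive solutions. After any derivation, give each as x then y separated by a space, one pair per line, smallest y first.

360 19
259199 13680
186622920 9849581

[18; 1,17,1,36] for √359; ℓ=4 ⇒ convergent index 3
a_0=18:  p_0=18·1+0=18,  q_0=18·0+1=1
a_1=1:  p_1=1·18+1=19,  q_1=1·1+0=1
a_2=17:  p_2=17·19+18=341,  q_2=17·1+1=18
a_3=1:  p_3=1·341+19=360,  q_3=1·18+1=19
fundamental: x₁=360, y₁=19  (since 129600 − 359·361 = 1)
(360+19√359)^2 = 259199 + 13680√359
(360+19√359)^3 = 186622920 + 9849581√359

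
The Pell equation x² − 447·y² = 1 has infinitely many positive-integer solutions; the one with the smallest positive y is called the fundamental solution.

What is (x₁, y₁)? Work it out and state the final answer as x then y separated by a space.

148 7

√447 = [21; 7,42, …], period ℓ=2 (even) → k=1
step 0: (21, 1)  from 21·(1,0) + (0,1)
step 1: (148, 7)  from 7·(21,1) + (1,0)
→ (148, 7).  Check: 148²=21904, 447·7²=21903, difference 1.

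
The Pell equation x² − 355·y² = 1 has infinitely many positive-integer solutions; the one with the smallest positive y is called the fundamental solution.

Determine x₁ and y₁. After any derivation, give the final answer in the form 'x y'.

√355 = [18; 1,5,3,3,1,6,1,3,3,5,1,36, …], period ℓ=12 (even) → k=11
i=0: a=18 ⇒ p=18, q=1
…
i=2: a=5 ⇒ p=113, q=6
…
i=4: a=3 ⇒ p=1187, q=63
…
i=10: a=5 ⇒ p=803418, q=42641
i=11: a=1 ⇒ p=954809, q=50676
fundamental: x₁=954809, y₁=50676  (since 911660226481 − 355·2568056976 = 1)

954809 50676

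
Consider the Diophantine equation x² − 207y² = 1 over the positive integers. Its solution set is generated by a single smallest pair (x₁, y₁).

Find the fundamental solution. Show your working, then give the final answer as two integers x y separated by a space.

√207 → a₀=14, period (2,1,1,2,1,1,2,28); ℓ=8 even so k=7
i=0: a=14 ⇒ p=14, q=1
i=1: a=2 ⇒ p=29, q=2
…
i=3: a=1 ⇒ p=72, q=5
i=4: a=2 ⇒ p=187, q=13
i=5: a=1 ⇒ p=259, q=18
i=6: a=1 ⇒ p=446, q=31
i=7: a=2 ⇒ p=1151, q=80
fundamental: x₁=1151, y₁=80  (since 1324801 − 207·6400 = 1)

1151 80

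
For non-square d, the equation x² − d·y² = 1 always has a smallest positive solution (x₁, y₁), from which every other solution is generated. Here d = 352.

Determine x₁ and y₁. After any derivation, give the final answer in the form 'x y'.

√352 → a₀=18, period (1,3,5,9,5,3,1,36); ℓ=8 even so k=7
step 0: (18, 1)  from 18·(1,0) + (0,1)
…
step 2: (75, 4)  from 3·(19,1) + (18,1)
step 3: (394, 21)  from 5·(75,4) + (19,1)
step 4: (3621, 193)  from 9·(394,21) + (75,4)
step 5: (18499, 986)  from 5·(3621,193) + (394,21)
step 6: (59118, 3151)  from 3·(18499,986) + (3621,193)
step 7: (77617, 4137)  from 1·(59118,3151) + (18499,986)
→ (77617, 4137).  Check: 77617²=6024398689, 352·4137²=6024398688, difference 1.

77617 4137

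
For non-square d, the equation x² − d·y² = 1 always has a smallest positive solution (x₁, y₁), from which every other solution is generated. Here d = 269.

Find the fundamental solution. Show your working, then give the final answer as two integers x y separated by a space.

√269 → a₀=16, period (2,2,32); ℓ=3 odd so k=5
a_0=16:  p_0=16·1+0=16,  q_0=16·0+1=1
a_1=2:  p_1=2·16+1=33,  q_1=2·1+0=2
a_2=2:  p_2=2·33+16=82,  q_2=2·2+1=5
…
a_4=2:  p_4=2·2657+82=5396,  q_4=2·162+5=329
a_5=2:  p_5=2·5396+2657=13449,  q_5=2·329+162=820
→ (13449, 820).  Check: 13449²=180875601, 269·820²=180875600, difference 1.

13449 820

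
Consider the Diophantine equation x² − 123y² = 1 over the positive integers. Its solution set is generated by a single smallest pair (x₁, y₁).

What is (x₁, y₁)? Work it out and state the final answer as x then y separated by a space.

122 11

√123 → a₀=11, period (11,22); ℓ=2 even so k=1
step 0: (11, 1)  from 11·(1,0) + (0,1)
step 1: (122, 11)  from 11·(11,1) + (1,0)
→ (122, 11).  Check: 122²=14884, 123·11²=14883, difference 1.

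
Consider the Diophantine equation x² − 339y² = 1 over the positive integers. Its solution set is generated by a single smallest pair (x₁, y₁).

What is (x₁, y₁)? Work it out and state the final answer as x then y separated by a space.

97970 5321

[18; 2,2,2,1,17,1,2,2,2,36] for √339; ℓ=10 ⇒ convergent index 9
a_0=18:  p_0=18·1+0=18,  q_0=18·0+1=1
a_1=2:  p_1=2·18+1=37,  q_1=2·1+0=2
…
a_3=2:  p_3=2·92+37=221,  q_3=2·5+2=12
a_4=1:  p_4=1·221+92=313,  q_4=1·12+5=17
…
a_6=1:  p_6=1·5542+313=5855,  q_6=1·301+17=318
…
a_8=2:  p_8=2·17252+5855=40359,  q_8=2·937+318=2192
a_9=2:  p_9=2·40359+17252=97970,  q_9=2·2192+937=5321
→ (97970, 5321).  Check: 97970²=9598120900, 339·5321²=9598120899, difference 1.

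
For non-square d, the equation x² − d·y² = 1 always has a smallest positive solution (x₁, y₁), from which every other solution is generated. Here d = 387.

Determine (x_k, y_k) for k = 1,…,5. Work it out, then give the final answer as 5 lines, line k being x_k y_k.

d=387: √d = [19; 1,2,19,2,1,38] (ℓ=6, even), read p_5/q_5
step 0: (19, 1)  from 19·(1,0) + (0,1)
step 1: (20, 1)  from 1·(19,1) + (1,0)
…
step 4: (2341, 119)  from 2·(1141,58) + (59,3)
step 5: (3482, 177)  from 1·(2341,119) + (1141,58)
→ (3482, 177).  Check: 3482²=12124324, 387·177²=12124323, difference 1.
(x_2, y_2) = (3482·3482 + 387·177·177, 3482·177 + 177·3482) = (24248647, 1232628)
(x_3, y_3) = (3482·24248647 + 387·177·1232628, 3482·1232628 + 177·24248647) = (168867574226, 8584021215)
(x_4, y_4) = (3482·168867574226 + 387·177·8584021215, 3482·8584021215 + 177·168867574226) = (1175993762661217, 59779122508632)
(x_5, y_5) = (3482·1175993762661217 + 387·177·59779122508632, 3482·59779122508632 + 177·1175993762661217) = (8189620394305140962, 416301800566092033)

3482 177
24248647 1232628
168867574226 8584021215
1175993762661217 59779122508632
8189620394305140962 416301800566092033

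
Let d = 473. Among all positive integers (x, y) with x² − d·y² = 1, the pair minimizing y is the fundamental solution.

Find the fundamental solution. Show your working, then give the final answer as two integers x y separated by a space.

[21; 1,2,1,42] for √473; ℓ=4 ⇒ convergent index 3
step 0: (21, 1)  from 21·(1,0) + (0,1)
…
step 2: (65, 3)  from 2·(22,1) + (21,1)
step 3: (87, 4)  from 1·(65,3) + (22,1)
→ (87, 4).  Check: 87²=7569, 473·4²=7568, difference 1.

87 4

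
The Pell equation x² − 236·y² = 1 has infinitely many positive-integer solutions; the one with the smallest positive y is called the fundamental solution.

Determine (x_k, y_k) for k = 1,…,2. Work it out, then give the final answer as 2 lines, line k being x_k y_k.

561799 36570
631236232801 41089978860

√236 = [15; 2,1,3,5,1,6,1,5,3,1,2,30, …], period ℓ=12 (even) → k=11
i=0: a=15 ⇒ p=15, q=1
i=1: a=2 ⇒ p=31, q=2
i=2: a=1 ⇒ p=46, q=3
…
i=4: a=5 ⇒ p=891, q=58
i=5: a=1 ⇒ p=1060, q=69
i=6: a=6 ⇒ p=7251, q=472
i=7: a=1 ⇒ p=8311, q=541
i=8: a=5 ⇒ p=48806, q=3177
i=9: a=3 ⇒ p=154729, q=10072
i=10: a=1 ⇒ p=203535, q=13249
i=11: a=2 ⇒ p=561799, q=36570
→ (561799, 36570).  Check: 561799²=315618116401, 236·36570²=315618116400, difference 1.
k=2:  x_2 = 561799·561799+236·36570·36570 = 631236232801,  y_2 = 561799·36570+36570·561799 = 41089978860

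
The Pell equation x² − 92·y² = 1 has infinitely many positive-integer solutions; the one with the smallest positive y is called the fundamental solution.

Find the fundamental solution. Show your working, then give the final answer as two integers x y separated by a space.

d=92: √d = [9; 1,1,2,4,2,1,1,18] (ℓ=8, even), read p_7/q_7
a_0=9:  p_0=9·1+0=9,  q_0=9·0+1=1
a_1=1:  p_1=1·9+1=10,  q_1=1·1+0=1
a_2=1:  p_2=1·10+9=19,  q_2=1·1+1=2
a_3=2:  p_3=2·19+10=48,  q_3=2·2+1=5
a_4=4:  p_4=4·48+19=211,  q_4=4·5+2=22
…
a_6=1:  p_6=1·470+211=681,  q_6=1·49+22=71
a_7=1:  p_7=1·681+470=1151,  q_7=1·71+49=120
fundamental: x₁=1151, y₁=120  (since 1324801 − 92·14400 = 1)

1151 120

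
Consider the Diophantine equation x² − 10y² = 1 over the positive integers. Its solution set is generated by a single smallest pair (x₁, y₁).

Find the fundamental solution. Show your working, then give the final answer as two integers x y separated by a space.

19 6

d=10: √d = [3; 6] (ℓ=1, odd), read p_1/q_1
k=0  a_k=3  p_k/q_k = 3/1
k=1  a_k=6  p_k/q_k = 19/6
→ (19, 6).  Check: 19²=361, 10·6²=360, difference 1.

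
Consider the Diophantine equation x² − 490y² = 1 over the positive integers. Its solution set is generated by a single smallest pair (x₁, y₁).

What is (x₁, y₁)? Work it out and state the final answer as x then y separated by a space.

1039681 46968

√490 → a₀=22, period (7,2,1,4,4,4,1,2,7,44); ℓ=10 even so k=9
step 0: (22, 1)  from 22·(1,0) + (0,1)
step 1: (155, 7)  from 7·(22,1) + (1,0)
step 2: (332, 15)  from 2·(155,7) + (22,1)
step 3: (487, 22)  from 1·(332,15) + (155,7)
…
step 5: (9607, 434)  from 4·(2280,103) + (487,22)
…
step 8: (141338, 6385)  from 2·(50315,2273) + (40708,1839)
step 9: (1039681, 46968)  from 7·(141338,6385) + (50315,2273)
→ (1039681, 46968).  Check: 1039681²=1080936581761, 490·46968²=1080936581760, difference 1.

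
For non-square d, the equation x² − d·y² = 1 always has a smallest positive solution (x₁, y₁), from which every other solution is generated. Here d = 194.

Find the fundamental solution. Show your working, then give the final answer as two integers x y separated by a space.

d=194: √d = [13; 1,12,1,26] (ℓ=4, even), read p_3/q_3
step 0: (13, 1)  from 13·(1,0) + (0,1)
step 1: (14, 1)  from 1·(13,1) + (1,0)
step 2: (181, 13)  from 12·(14,1) + (13,1)
step 3: (195, 14)  from 1·(181,13) + (14,1)
(x₁, y₁) = (195, 14);  195² − 194·14² = 1 ✓

195 14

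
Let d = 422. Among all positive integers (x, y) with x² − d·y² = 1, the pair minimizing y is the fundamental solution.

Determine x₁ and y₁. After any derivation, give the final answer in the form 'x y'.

7022501 341850

√422 → a₀=20, period (1,1,5,2,1,…,1,1,40); ℓ=14 even so k=13
i=0: a=20 ⇒ p=20, q=1
i=1: a=1 ⇒ p=21, q=1
i=2: a=1 ⇒ p=41, q=2
…
i=4: a=2 ⇒ p=493, q=24
…
i=6: a=3 ⇒ p=2650, q=129
…
i=8: a=3 ⇒ p=163807, q=7974
i=9: a=1 ⇒ p=217526, q=10589
i=10: a=2 ⇒ p=598859, q=29152
…
i=12: a=1 ⇒ p=3810680, q=185501
i=13: a=1 ⇒ p=7022501, q=341850
→ (7022501, 341850).  Check: 7022501²=49315520295001, 422·341850²=49315520295000, difference 1.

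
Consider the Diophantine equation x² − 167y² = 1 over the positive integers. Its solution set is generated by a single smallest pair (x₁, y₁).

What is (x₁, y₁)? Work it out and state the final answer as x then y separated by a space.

√167 = [12; 1,11,1,24, …], period ℓ=4 (even) → k=3
step 0: (12, 1)  from 12·(1,0) + (0,1)
…
step 2: (155, 12)  from 11·(13,1) + (12,1)
step 3: (168, 13)  from 1·(155,12) + (13,1)
→ (168, 13).  Check: 168²=28224, 167·13²=28223, difference 1.

168 13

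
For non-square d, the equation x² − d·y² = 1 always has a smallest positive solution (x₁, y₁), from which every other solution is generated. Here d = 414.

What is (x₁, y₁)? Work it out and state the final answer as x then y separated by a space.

24335 1196

[20; 2,1,7,2,7,1,2,40] for √414; ℓ=8 ⇒ convergent index 7
k=0  a_k=20  p_k/q_k = 20/1
k=1  a_k=2  p_k/q_k = 41/2
k=2  a_k=1  p_k/q_k = 61/3
…
k=4  a_k=2  p_k/q_k = 997/49
…
k=6  a_k=1  p_k/q_k = 8444/415
k=7  a_k=2  p_k/q_k = 24335/1196
(x₁, y₁) = (24335, 1196);  24335² − 414·1196² = 1 ✓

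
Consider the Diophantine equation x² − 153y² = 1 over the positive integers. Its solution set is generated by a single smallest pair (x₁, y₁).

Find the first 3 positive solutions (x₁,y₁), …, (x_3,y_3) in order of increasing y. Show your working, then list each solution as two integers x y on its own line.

d=153: √d = [12; 2,1,2,2,2,1,2,24] (ℓ=8, even), read p_7/q_7
i=0: a=12 ⇒ p=12, q=1
i=1: a=2 ⇒ p=25, q=2
…
i=4: a=2 ⇒ p=235, q=19
…
i=6: a=1 ⇒ p=804, q=65
i=7: a=2 ⇒ p=2177, q=176
→ (2177, 176).  Check: 2177²=4739329, 153·176²=4739328, difference 1.
(2177+176√153)^2 = 9478657 + 766304√153
(2177+176√153)^3 = 41270070401 + 3336487440√153

2177 176
9478657 766304
41270070401 3336487440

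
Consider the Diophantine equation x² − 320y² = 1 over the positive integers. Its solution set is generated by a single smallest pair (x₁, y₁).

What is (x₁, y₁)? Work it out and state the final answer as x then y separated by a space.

√320 → a₀=17, period (1,7,1,34); ℓ=4 even so k=3
a_0=17:  p_0=17·1+0=17,  q_0=17·0+1=1
a_1=1:  p_1=1·17+1=18,  q_1=1·1+0=1
a_2=7:  p_2=7·18+17=143,  q_2=7·1+1=8
a_3=1:  p_3=1·143+18=161,  q_3=1·8+1=9
→ (161, 9).  Check: 161²=25921, 320·9²=25920, difference 1.

161 9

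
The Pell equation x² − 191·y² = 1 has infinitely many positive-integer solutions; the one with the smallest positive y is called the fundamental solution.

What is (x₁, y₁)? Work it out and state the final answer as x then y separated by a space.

8994000 650783

√191 = [13; 1,4,1,1,3,…,4,1,26, …], period ℓ=16 (even) → k=15
k=0  a_k=13  p_k/q_k = 13/1
…
k=4  a_k=1  p_k/q_k = 152/11
k=5  a_k=3  p_k/q_k = 539/39
…
k=7  a_k=2  p_k/q_k = 2999/217
…
k=10  a_k=2  p_k/q_k = 207083/14984
…
k=14  a_k=4  p_k/q_k = 7377553/533821
k=15  a_k=1  p_k/q_k = 8994000/650783
→ (8994000, 650783).  Check: 8994000²=80892036000000, 191·650783²=80892035999999, difference 1.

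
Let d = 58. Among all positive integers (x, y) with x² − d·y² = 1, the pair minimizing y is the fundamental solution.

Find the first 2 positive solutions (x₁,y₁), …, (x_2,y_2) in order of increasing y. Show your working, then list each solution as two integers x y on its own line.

d=58: √d = [7; 1,1,1,1,1,1,14] (ℓ=7, odd), read p_13/q_13
k=0  a_k=7  p_k/q_k = 7/1
k=1  a_k=1  p_k/q_k = 8/1
…
k=3  a_k=1  p_k/q_k = 23/3
…
k=5  a_k=1  p_k/q_k = 61/8
k=6  a_k=1  p_k/q_k = 99/13
k=7  a_k=14  p_k/q_k = 1447/190
k=8  a_k=1  p_k/q_k = 1546/203
k=9  a_k=1  p_k/q_k = 2993/393
k=10  a_k=1  p_k/q_k = 4539/596
k=11  a_k=1  p_k/q_k = 7532/989
k=12  a_k=1  p_k/q_k = 12071/1585
k=13  a_k=1  p_k/q_k = 19603/2574
(x₁, y₁) = (19603, 2574);  19603² − 58·2574² = 1 ✓
(19603+2574√58)^2 = 768555217 + 100916244√58

19603 2574
768555217 100916244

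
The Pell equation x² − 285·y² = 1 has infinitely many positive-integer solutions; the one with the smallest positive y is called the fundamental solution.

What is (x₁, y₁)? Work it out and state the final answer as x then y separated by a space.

d=285: √d = [16; 1,7,2,7,1,32] (ℓ=6, even), read p_5/q_5
a_0=16:  p_0=16·1+0=16,  q_0=16·0+1=1
…
a_2=7:  p_2=7·17+16=135,  q_2=7·1+1=8
a_3=2:  p_3=2·135+17=287,  q_3=2·8+1=17
a_4=7:  p_4=7·287+135=2144,  q_4=7·17+8=127
a_5=1:  p_5=1·2144+287=2431,  q_5=1·127+17=144
(x₁, y₁) = (2431, 144);  2431² − 285·144² = 1 ✓

2431 144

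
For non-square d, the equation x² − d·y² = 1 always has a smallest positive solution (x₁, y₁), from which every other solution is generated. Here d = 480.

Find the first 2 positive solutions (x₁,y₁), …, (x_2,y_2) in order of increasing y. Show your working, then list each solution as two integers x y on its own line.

241 11
116161 5302

√480 = [21; 1,9,1,42, …], period ℓ=4 (even) → k=3
k=0  a_k=21  p_k/q_k = 21/1
…
k=2  a_k=9  p_k/q_k = 219/10
k=3  a_k=1  p_k/q_k = 241/11
(x₁, y₁) = (241, 11);  241² − 480·11² = 1 ✓
n=2: (241,11)∘(241,11) = (241·241+480·11·11, 241·11+11·241) = (116161,5302)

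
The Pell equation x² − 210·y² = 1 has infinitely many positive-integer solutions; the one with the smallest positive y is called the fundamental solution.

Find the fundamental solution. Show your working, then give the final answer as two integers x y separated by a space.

√210 = [14; 2,28, …], period ℓ=2 (even) → k=1
i=0: a=14 ⇒ p=14, q=1
i=1: a=2 ⇒ p=29, q=2
→ (29, 2).  Check: 29²=841, 210·2²=840, difference 1.

29 2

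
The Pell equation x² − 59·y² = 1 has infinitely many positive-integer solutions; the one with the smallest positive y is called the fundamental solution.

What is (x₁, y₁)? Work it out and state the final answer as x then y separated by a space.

√59 → a₀=7, period (1,2,7,2,1,14); ℓ=6 even so k=5
step 0: (7, 1)  from 7·(1,0) + (0,1)
step 1: (8, 1)  from 1·(7,1) + (1,0)
step 2: (23, 3)  from 2·(8,1) + (7,1)
…
step 4: (361, 47)  from 2·(169,22) + (23,3)
step 5: (530, 69)  from 1·(361,47) + (169,22)
→ (530, 69).  Check: 530²=280900, 59·69²=280899, difference 1.

530 69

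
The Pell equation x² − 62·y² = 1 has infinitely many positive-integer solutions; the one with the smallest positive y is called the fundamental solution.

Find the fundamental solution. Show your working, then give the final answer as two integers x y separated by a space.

d=62: √d = [7; 1,6,1,14] (ℓ=4, even), read p_3/q_3
k=0  a_k=7  p_k/q_k = 7/1
k=1  a_k=1  p_k/q_k = 8/1
k=2  a_k=6  p_k/q_k = 55/7
k=3  a_k=1  p_k/q_k = 63/8
→ (63, 8).  Check: 63²=3969, 62·8²=3968, difference 1.

63 8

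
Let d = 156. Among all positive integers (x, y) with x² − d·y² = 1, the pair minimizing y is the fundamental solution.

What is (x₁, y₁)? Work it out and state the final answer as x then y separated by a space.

25 2

[12; 2,24] for √156; ℓ=2 ⇒ convergent index 1
i=0: a=12 ⇒ p=12, q=1
i=1: a=2 ⇒ p=25, q=2
fundamental: x₁=25, y₁=2  (since 625 − 156·4 = 1)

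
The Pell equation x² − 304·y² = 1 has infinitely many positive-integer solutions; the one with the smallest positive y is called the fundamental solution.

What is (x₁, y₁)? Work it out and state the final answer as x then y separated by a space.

57799 3315

d=304: √d = [17; 2,3,2,1,1,1,1,1,2,3,2,34] (ℓ=12, even), read p_11/q_11
step 0: (17, 1)  from 17·(1,0) + (0,1)
…
step 4: (401, 23)  from 1·(279,16) + (122,7)
…
step 6: (1081, 62)  from 1·(680,39) + (401,23)
…
step 8: (2842, 163)  from 1·(1761,101) + (1081,62)
step 9: (7445, 427)  from 2·(2842,163) + (1761,101)
step 10: (25177, 1444)  from 3·(7445,427) + (2842,163)
step 11: (57799, 3315)  from 2·(25177,1444) + (7445,427)
fundamental: x₁=57799, y₁=3315  (since 3340724401 − 304·10989225 = 1)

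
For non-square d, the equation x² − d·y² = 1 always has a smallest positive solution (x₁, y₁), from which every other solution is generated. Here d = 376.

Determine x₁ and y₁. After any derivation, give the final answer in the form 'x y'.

2143295 110532

√376 → a₀=19, period (2,1,1,3,1,…,1,2,38); ℓ=16 even so k=15
i=0: a=19 ⇒ p=19, q=1
i=1: a=2 ⇒ p=39, q=2
i=2: a=1 ⇒ p=58, q=3
i=3: a=1 ⇒ p=97, q=5
…
i=7: a=2 ⇒ p=2928, q=151
i=8: a=4 ⇒ p=12953, q=668
i=9: a=2 ⇒ p=28834, q=1487
i=10: a=2 ⇒ p=70621, q=3642
…
i=12: a=3 ⇒ p=368986, q=19029
i=13: a=1 ⇒ p=468441, q=24158
i=14: a=1 ⇒ p=837427, q=43187
i=15: a=2 ⇒ p=2143295, q=110532
fundamental: x₁=2143295, y₁=110532  (since 4593713457025 − 376·12217323024 = 1)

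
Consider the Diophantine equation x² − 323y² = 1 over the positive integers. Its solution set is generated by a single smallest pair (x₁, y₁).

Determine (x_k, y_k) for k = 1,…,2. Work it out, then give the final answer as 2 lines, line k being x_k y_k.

18 1
647 36

√323 → a₀=17, period (1,34); ℓ=2 even so k=1
i=0: a=17 ⇒ p=17, q=1
i=1: a=1 ⇒ p=18, q=1
(x₁, y₁) = (18, 1);  18² − 323·1² = 1 ✓
n=2: (18,1)∘(18,1) = (18·18+323·1·1, 18·1+1·18) = (647,36)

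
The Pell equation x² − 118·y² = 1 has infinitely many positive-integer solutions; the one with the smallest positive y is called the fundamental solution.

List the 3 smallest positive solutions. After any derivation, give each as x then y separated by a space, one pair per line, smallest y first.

306917 28254
188396089777 17343265836
115643925371868101 10645886241146970

d=118: √d = [10; 1,6,3,2,10,2,3,6,1,20] (ℓ=10, even), read p_9/q_9
step 0: (10, 1)  from 10·(1,0) + (0,1)
…
step 2: (76, 7)  from 6·(11,1) + (10,1)
step 3: (239, 22)  from 3·(76,7) + (11,1)
step 4: (554, 51)  from 2·(239,22) + (76,7)
step 5: (5779, 532)  from 10·(554,51) + (239,22)
…
step 7: (42115, 3877)  from 3·(12112,1115) + (5779,532)
step 8: (264802, 24377)  from 6·(42115,3877) + (12112,1115)
step 9: (306917, 28254)  from 1·(264802,24377) + (42115,3877)
→ (306917, 28254).  Check: 306917²=94198044889, 118·28254²=94198044888, difference 1.
k=2:  x_2 = 306917·306917+118·28254·28254 = 188396089777,  y_2 = 306917·28254+28254·306917 = 17343265836
k=3:  x_3 = 306917·188396089777+118·28254·17343265836 = 115643925371868101,  y_3 = 306917·17343265836+28254·188396089777 = 10645886241146970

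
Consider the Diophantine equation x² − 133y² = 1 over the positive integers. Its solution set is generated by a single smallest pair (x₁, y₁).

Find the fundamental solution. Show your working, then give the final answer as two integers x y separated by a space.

2588599 224460

d=133: √d = [11; 1,1,7,5,1,…,1,1,22] (ℓ=16, even), read p_15/q_15
a_0=11:  p_0=11·1+0=11,  q_0=11·0+1=1
…
a_5=1:  p_5=1·888+173=1061,  q_5=1·77+15=92
…
a_7=1:  p_7=1·1949+1061=3010,  q_7=1·169+92=261
…
a_9=1:  p_9=1·7969+3010=10979,  q_9=1·691+261=952
a_10=1:  p_10=1·10979+7969=18948,  q_10=1·952+691=1643
a_11=1:  p_11=1·18948+10979=29927,  q_11=1·1643+952=2595
a_12=5:  p_12=5·29927+18948=168583,  q_12=5·2595+1643=14618
a_13=7:  p_13=7·168583+29927=1210008,  q_13=7·14618+2595=104921
a_14=1:  p_14=1·1210008+168583=1378591,  q_14=1·104921+14618=119539
a_15=1:  p_15=1·1378591+1210008=2588599,  q_15=1·119539+104921=224460
(x₁, y₁) = (2588599, 224460);  2588599² − 133·224460² = 1 ✓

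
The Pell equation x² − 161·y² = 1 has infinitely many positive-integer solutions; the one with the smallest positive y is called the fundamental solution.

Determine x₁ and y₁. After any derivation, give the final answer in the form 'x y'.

d=161: √d = [12; 1,2,4,1,2,1,4,2,1,24] (ℓ=10, even), read p_9/q_9
k=0  a_k=12  p_k/q_k = 12/1
k=1  a_k=1  p_k/q_k = 13/1
k=2  a_k=2  p_k/q_k = 38/3
k=3  a_k=4  p_k/q_k = 165/13
k=4  a_k=1  p_k/q_k = 203/16
k=5  a_k=2  p_k/q_k = 571/45
…
k=7  a_k=4  p_k/q_k = 3667/289
k=8  a_k=2  p_k/q_k = 8108/639
k=9  a_k=1  p_k/q_k = 11775/928
→ (11775, 928).  Check: 11775²=138650625, 161·928²=138650624, difference 1.

11775 928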